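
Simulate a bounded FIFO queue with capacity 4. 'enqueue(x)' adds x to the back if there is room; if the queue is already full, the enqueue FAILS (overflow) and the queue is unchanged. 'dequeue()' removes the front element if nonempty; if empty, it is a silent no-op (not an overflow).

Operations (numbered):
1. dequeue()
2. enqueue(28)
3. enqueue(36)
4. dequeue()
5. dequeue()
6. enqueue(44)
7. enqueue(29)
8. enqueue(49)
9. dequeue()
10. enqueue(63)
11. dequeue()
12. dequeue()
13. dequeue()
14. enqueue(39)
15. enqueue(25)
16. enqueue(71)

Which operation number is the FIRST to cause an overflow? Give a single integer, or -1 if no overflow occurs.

Answer: -1

Derivation:
1. dequeue(): empty, no-op, size=0
2. enqueue(28): size=1
3. enqueue(36): size=2
4. dequeue(): size=1
5. dequeue(): size=0
6. enqueue(44): size=1
7. enqueue(29): size=2
8. enqueue(49): size=3
9. dequeue(): size=2
10. enqueue(63): size=3
11. dequeue(): size=2
12. dequeue(): size=1
13. dequeue(): size=0
14. enqueue(39): size=1
15. enqueue(25): size=2
16. enqueue(71): size=3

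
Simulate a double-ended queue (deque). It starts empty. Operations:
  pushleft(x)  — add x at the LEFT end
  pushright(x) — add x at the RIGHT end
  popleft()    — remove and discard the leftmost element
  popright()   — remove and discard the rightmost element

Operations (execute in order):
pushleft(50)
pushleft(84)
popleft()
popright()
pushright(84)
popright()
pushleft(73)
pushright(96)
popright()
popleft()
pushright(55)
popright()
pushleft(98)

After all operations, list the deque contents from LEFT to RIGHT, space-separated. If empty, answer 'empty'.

Answer: 98

Derivation:
pushleft(50): [50]
pushleft(84): [84, 50]
popleft(): [50]
popright(): []
pushright(84): [84]
popright(): []
pushleft(73): [73]
pushright(96): [73, 96]
popright(): [73]
popleft(): []
pushright(55): [55]
popright(): []
pushleft(98): [98]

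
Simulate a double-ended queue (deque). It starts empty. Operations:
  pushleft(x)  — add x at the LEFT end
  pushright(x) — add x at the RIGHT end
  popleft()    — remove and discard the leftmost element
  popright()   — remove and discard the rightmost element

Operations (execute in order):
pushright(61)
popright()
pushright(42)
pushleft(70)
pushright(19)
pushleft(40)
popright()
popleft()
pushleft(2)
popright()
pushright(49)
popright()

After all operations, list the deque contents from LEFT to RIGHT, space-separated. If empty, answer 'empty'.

Answer: 2 70

Derivation:
pushright(61): [61]
popright(): []
pushright(42): [42]
pushleft(70): [70, 42]
pushright(19): [70, 42, 19]
pushleft(40): [40, 70, 42, 19]
popright(): [40, 70, 42]
popleft(): [70, 42]
pushleft(2): [2, 70, 42]
popright(): [2, 70]
pushright(49): [2, 70, 49]
popright(): [2, 70]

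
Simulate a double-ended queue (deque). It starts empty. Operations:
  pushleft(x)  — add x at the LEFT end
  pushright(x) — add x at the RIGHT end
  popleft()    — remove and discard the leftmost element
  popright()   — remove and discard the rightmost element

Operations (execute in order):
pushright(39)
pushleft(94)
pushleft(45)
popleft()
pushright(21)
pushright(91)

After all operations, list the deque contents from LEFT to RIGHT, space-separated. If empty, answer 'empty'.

pushright(39): [39]
pushleft(94): [94, 39]
pushleft(45): [45, 94, 39]
popleft(): [94, 39]
pushright(21): [94, 39, 21]
pushright(91): [94, 39, 21, 91]

Answer: 94 39 21 91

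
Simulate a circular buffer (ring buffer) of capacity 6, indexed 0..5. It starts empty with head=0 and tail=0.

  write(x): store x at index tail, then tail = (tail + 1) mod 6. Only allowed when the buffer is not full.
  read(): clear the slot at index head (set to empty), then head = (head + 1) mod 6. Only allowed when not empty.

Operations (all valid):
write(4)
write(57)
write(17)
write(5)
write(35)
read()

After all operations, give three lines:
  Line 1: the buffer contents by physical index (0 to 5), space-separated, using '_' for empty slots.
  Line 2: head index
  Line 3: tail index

write(4): buf=[4 _ _ _ _ _], head=0, tail=1, size=1
write(57): buf=[4 57 _ _ _ _], head=0, tail=2, size=2
write(17): buf=[4 57 17 _ _ _], head=0, tail=3, size=3
write(5): buf=[4 57 17 5 _ _], head=0, tail=4, size=4
write(35): buf=[4 57 17 5 35 _], head=0, tail=5, size=5
read(): buf=[_ 57 17 5 35 _], head=1, tail=5, size=4

Answer: _ 57 17 5 35 _
1
5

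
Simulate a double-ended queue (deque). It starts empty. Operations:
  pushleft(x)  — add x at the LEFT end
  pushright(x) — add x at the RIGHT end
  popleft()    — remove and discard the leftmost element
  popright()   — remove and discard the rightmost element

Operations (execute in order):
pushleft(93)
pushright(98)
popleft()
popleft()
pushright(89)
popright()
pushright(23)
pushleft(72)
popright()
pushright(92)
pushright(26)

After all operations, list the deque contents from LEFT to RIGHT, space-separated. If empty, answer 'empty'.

Answer: 72 92 26

Derivation:
pushleft(93): [93]
pushright(98): [93, 98]
popleft(): [98]
popleft(): []
pushright(89): [89]
popright(): []
pushright(23): [23]
pushleft(72): [72, 23]
popright(): [72]
pushright(92): [72, 92]
pushright(26): [72, 92, 26]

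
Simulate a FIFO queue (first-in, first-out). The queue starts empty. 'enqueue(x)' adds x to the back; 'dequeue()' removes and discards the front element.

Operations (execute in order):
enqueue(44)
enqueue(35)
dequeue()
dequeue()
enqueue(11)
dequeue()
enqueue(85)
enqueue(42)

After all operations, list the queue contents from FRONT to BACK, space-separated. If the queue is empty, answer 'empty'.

enqueue(44): [44]
enqueue(35): [44, 35]
dequeue(): [35]
dequeue(): []
enqueue(11): [11]
dequeue(): []
enqueue(85): [85]
enqueue(42): [85, 42]

Answer: 85 42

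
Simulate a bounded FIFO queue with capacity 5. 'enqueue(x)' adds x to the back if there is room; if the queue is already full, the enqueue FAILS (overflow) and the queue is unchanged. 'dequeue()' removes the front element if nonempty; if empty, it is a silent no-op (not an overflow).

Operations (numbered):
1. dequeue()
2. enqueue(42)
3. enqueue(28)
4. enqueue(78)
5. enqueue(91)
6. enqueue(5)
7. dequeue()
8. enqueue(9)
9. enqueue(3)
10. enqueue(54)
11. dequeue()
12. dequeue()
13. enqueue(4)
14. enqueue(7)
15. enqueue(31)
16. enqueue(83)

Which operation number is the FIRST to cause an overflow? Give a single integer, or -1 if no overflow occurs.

1. dequeue(): empty, no-op, size=0
2. enqueue(42): size=1
3. enqueue(28): size=2
4. enqueue(78): size=3
5. enqueue(91): size=4
6. enqueue(5): size=5
7. dequeue(): size=4
8. enqueue(9): size=5
9. enqueue(3): size=5=cap → OVERFLOW (fail)
10. enqueue(54): size=5=cap → OVERFLOW (fail)
11. dequeue(): size=4
12. dequeue(): size=3
13. enqueue(4): size=4
14. enqueue(7): size=5
15. enqueue(31): size=5=cap → OVERFLOW (fail)
16. enqueue(83): size=5=cap → OVERFLOW (fail)

Answer: 9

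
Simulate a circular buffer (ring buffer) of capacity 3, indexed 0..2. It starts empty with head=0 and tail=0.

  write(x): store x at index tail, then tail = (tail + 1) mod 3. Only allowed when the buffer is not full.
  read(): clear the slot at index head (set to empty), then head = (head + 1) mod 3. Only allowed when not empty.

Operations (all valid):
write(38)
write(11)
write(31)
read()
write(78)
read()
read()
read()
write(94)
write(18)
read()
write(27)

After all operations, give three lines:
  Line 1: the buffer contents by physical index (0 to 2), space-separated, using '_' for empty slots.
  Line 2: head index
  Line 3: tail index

Answer: 27 _ 18
2
1

Derivation:
write(38): buf=[38 _ _], head=0, tail=1, size=1
write(11): buf=[38 11 _], head=0, tail=2, size=2
write(31): buf=[38 11 31], head=0, tail=0, size=3
read(): buf=[_ 11 31], head=1, tail=0, size=2
write(78): buf=[78 11 31], head=1, tail=1, size=3
read(): buf=[78 _ 31], head=2, tail=1, size=2
read(): buf=[78 _ _], head=0, tail=1, size=1
read(): buf=[_ _ _], head=1, tail=1, size=0
write(94): buf=[_ 94 _], head=1, tail=2, size=1
write(18): buf=[_ 94 18], head=1, tail=0, size=2
read(): buf=[_ _ 18], head=2, tail=0, size=1
write(27): buf=[27 _ 18], head=2, tail=1, size=2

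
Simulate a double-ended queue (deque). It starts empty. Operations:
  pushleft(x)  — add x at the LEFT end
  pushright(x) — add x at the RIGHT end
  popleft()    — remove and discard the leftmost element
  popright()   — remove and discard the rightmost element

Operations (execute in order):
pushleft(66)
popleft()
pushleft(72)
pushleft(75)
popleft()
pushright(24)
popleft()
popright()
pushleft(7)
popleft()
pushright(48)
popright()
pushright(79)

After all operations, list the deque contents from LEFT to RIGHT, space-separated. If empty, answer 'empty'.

Answer: 79

Derivation:
pushleft(66): [66]
popleft(): []
pushleft(72): [72]
pushleft(75): [75, 72]
popleft(): [72]
pushright(24): [72, 24]
popleft(): [24]
popright(): []
pushleft(7): [7]
popleft(): []
pushright(48): [48]
popright(): []
pushright(79): [79]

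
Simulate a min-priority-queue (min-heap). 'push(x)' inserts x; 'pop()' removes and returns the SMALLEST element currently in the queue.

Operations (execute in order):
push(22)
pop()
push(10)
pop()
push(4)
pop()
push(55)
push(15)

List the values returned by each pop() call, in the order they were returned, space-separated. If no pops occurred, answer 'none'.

push(22): heap contents = [22]
pop() → 22: heap contents = []
push(10): heap contents = [10]
pop() → 10: heap contents = []
push(4): heap contents = [4]
pop() → 4: heap contents = []
push(55): heap contents = [55]
push(15): heap contents = [15, 55]

Answer: 22 10 4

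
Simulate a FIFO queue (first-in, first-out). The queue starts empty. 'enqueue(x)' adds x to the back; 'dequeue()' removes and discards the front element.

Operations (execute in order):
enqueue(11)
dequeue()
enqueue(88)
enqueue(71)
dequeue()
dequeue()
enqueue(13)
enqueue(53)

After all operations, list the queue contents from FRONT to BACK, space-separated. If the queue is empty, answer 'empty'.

enqueue(11): [11]
dequeue(): []
enqueue(88): [88]
enqueue(71): [88, 71]
dequeue(): [71]
dequeue(): []
enqueue(13): [13]
enqueue(53): [13, 53]

Answer: 13 53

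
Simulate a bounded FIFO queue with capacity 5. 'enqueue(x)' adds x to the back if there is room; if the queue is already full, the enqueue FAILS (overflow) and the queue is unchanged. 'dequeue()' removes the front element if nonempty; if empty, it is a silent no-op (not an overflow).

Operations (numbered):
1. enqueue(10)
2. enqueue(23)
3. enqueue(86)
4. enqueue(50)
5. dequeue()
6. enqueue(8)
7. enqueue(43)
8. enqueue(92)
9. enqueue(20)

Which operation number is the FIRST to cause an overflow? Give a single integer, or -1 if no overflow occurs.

1. enqueue(10): size=1
2. enqueue(23): size=2
3. enqueue(86): size=3
4. enqueue(50): size=4
5. dequeue(): size=3
6. enqueue(8): size=4
7. enqueue(43): size=5
8. enqueue(92): size=5=cap → OVERFLOW (fail)
9. enqueue(20): size=5=cap → OVERFLOW (fail)

Answer: 8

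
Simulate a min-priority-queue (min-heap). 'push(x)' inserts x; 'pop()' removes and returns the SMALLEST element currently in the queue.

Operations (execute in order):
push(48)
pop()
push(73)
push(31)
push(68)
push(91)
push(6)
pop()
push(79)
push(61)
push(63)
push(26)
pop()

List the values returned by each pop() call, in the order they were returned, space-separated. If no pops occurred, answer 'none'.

Answer: 48 6 26

Derivation:
push(48): heap contents = [48]
pop() → 48: heap contents = []
push(73): heap contents = [73]
push(31): heap contents = [31, 73]
push(68): heap contents = [31, 68, 73]
push(91): heap contents = [31, 68, 73, 91]
push(6): heap contents = [6, 31, 68, 73, 91]
pop() → 6: heap contents = [31, 68, 73, 91]
push(79): heap contents = [31, 68, 73, 79, 91]
push(61): heap contents = [31, 61, 68, 73, 79, 91]
push(63): heap contents = [31, 61, 63, 68, 73, 79, 91]
push(26): heap contents = [26, 31, 61, 63, 68, 73, 79, 91]
pop() → 26: heap contents = [31, 61, 63, 68, 73, 79, 91]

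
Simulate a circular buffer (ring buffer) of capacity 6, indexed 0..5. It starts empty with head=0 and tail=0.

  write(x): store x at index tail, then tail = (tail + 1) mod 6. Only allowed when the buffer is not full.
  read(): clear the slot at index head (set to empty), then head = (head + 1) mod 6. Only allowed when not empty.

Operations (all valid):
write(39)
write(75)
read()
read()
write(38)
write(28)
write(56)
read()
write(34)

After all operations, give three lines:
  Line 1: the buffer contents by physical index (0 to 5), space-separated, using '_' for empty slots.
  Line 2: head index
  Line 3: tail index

Answer: _ _ _ 28 56 34
3
0

Derivation:
write(39): buf=[39 _ _ _ _ _], head=0, tail=1, size=1
write(75): buf=[39 75 _ _ _ _], head=0, tail=2, size=2
read(): buf=[_ 75 _ _ _ _], head=1, tail=2, size=1
read(): buf=[_ _ _ _ _ _], head=2, tail=2, size=0
write(38): buf=[_ _ 38 _ _ _], head=2, tail=3, size=1
write(28): buf=[_ _ 38 28 _ _], head=2, tail=4, size=2
write(56): buf=[_ _ 38 28 56 _], head=2, tail=5, size=3
read(): buf=[_ _ _ 28 56 _], head=3, tail=5, size=2
write(34): buf=[_ _ _ 28 56 34], head=3, tail=0, size=3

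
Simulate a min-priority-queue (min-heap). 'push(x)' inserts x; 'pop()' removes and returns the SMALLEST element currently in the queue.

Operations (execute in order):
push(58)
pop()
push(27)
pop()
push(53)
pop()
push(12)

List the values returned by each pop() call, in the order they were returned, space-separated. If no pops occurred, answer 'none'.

Answer: 58 27 53

Derivation:
push(58): heap contents = [58]
pop() → 58: heap contents = []
push(27): heap contents = [27]
pop() → 27: heap contents = []
push(53): heap contents = [53]
pop() → 53: heap contents = []
push(12): heap contents = [12]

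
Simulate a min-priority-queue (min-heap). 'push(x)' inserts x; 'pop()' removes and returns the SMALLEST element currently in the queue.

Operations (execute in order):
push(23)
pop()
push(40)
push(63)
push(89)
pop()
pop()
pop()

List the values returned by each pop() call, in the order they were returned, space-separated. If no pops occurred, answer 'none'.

push(23): heap contents = [23]
pop() → 23: heap contents = []
push(40): heap contents = [40]
push(63): heap contents = [40, 63]
push(89): heap contents = [40, 63, 89]
pop() → 40: heap contents = [63, 89]
pop() → 63: heap contents = [89]
pop() → 89: heap contents = []

Answer: 23 40 63 89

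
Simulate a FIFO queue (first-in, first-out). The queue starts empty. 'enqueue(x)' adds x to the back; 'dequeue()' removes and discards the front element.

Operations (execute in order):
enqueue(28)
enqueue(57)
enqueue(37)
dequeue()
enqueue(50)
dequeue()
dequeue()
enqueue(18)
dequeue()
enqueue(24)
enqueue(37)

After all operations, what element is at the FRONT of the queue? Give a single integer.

enqueue(28): queue = [28]
enqueue(57): queue = [28, 57]
enqueue(37): queue = [28, 57, 37]
dequeue(): queue = [57, 37]
enqueue(50): queue = [57, 37, 50]
dequeue(): queue = [37, 50]
dequeue(): queue = [50]
enqueue(18): queue = [50, 18]
dequeue(): queue = [18]
enqueue(24): queue = [18, 24]
enqueue(37): queue = [18, 24, 37]

Answer: 18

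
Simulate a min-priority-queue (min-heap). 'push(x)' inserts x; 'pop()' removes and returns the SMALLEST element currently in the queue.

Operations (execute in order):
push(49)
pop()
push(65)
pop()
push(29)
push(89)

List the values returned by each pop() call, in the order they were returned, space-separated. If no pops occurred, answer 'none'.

push(49): heap contents = [49]
pop() → 49: heap contents = []
push(65): heap contents = [65]
pop() → 65: heap contents = []
push(29): heap contents = [29]
push(89): heap contents = [29, 89]

Answer: 49 65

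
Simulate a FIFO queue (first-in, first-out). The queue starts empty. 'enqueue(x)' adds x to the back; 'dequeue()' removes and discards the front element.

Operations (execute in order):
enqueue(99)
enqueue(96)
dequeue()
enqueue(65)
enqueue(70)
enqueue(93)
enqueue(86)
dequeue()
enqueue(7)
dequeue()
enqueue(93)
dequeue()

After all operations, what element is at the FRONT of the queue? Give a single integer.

Answer: 93

Derivation:
enqueue(99): queue = [99]
enqueue(96): queue = [99, 96]
dequeue(): queue = [96]
enqueue(65): queue = [96, 65]
enqueue(70): queue = [96, 65, 70]
enqueue(93): queue = [96, 65, 70, 93]
enqueue(86): queue = [96, 65, 70, 93, 86]
dequeue(): queue = [65, 70, 93, 86]
enqueue(7): queue = [65, 70, 93, 86, 7]
dequeue(): queue = [70, 93, 86, 7]
enqueue(93): queue = [70, 93, 86, 7, 93]
dequeue(): queue = [93, 86, 7, 93]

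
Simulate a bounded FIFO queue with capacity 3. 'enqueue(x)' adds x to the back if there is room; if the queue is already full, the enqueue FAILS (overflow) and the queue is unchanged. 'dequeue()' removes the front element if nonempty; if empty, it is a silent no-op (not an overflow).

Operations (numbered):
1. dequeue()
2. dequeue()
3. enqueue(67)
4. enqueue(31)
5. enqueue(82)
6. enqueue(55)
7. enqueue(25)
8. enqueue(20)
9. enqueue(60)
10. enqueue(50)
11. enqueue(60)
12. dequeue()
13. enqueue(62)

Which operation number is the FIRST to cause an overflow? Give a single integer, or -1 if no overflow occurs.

Answer: 6

Derivation:
1. dequeue(): empty, no-op, size=0
2. dequeue(): empty, no-op, size=0
3. enqueue(67): size=1
4. enqueue(31): size=2
5. enqueue(82): size=3
6. enqueue(55): size=3=cap → OVERFLOW (fail)
7. enqueue(25): size=3=cap → OVERFLOW (fail)
8. enqueue(20): size=3=cap → OVERFLOW (fail)
9. enqueue(60): size=3=cap → OVERFLOW (fail)
10. enqueue(50): size=3=cap → OVERFLOW (fail)
11. enqueue(60): size=3=cap → OVERFLOW (fail)
12. dequeue(): size=2
13. enqueue(62): size=3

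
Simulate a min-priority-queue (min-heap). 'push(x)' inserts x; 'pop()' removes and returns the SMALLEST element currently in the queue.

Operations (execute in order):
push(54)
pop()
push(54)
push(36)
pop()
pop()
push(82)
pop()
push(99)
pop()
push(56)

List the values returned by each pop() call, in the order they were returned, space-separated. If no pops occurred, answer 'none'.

Answer: 54 36 54 82 99

Derivation:
push(54): heap contents = [54]
pop() → 54: heap contents = []
push(54): heap contents = [54]
push(36): heap contents = [36, 54]
pop() → 36: heap contents = [54]
pop() → 54: heap contents = []
push(82): heap contents = [82]
pop() → 82: heap contents = []
push(99): heap contents = [99]
pop() → 99: heap contents = []
push(56): heap contents = [56]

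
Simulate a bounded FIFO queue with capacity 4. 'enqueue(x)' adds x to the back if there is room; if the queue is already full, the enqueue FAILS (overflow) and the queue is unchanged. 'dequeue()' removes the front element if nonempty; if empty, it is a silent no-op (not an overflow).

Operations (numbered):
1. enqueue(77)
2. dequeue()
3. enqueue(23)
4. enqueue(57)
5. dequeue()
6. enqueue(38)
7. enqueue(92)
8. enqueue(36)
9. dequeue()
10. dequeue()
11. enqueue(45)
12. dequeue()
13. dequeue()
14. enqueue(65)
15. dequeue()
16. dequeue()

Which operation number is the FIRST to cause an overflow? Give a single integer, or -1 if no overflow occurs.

1. enqueue(77): size=1
2. dequeue(): size=0
3. enqueue(23): size=1
4. enqueue(57): size=2
5. dequeue(): size=1
6. enqueue(38): size=2
7. enqueue(92): size=3
8. enqueue(36): size=4
9. dequeue(): size=3
10. dequeue(): size=2
11. enqueue(45): size=3
12. dequeue(): size=2
13. dequeue(): size=1
14. enqueue(65): size=2
15. dequeue(): size=1
16. dequeue(): size=0

Answer: -1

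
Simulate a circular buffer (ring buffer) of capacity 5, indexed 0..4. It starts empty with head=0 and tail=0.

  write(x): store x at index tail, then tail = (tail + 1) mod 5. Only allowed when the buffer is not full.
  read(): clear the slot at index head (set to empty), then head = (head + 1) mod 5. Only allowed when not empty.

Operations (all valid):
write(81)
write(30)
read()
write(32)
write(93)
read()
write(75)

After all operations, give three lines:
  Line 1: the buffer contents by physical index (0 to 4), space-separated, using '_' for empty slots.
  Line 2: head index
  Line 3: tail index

write(81): buf=[81 _ _ _ _], head=0, tail=1, size=1
write(30): buf=[81 30 _ _ _], head=0, tail=2, size=2
read(): buf=[_ 30 _ _ _], head=1, tail=2, size=1
write(32): buf=[_ 30 32 _ _], head=1, tail=3, size=2
write(93): buf=[_ 30 32 93 _], head=1, tail=4, size=3
read(): buf=[_ _ 32 93 _], head=2, tail=4, size=2
write(75): buf=[_ _ 32 93 75], head=2, tail=0, size=3

Answer: _ _ 32 93 75
2
0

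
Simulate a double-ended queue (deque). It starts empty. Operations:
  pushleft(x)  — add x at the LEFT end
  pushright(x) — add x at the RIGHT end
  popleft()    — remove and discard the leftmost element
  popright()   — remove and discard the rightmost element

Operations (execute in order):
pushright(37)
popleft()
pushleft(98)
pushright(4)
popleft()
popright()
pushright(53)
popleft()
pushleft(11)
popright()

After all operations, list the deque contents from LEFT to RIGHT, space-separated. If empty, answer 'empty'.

pushright(37): [37]
popleft(): []
pushleft(98): [98]
pushright(4): [98, 4]
popleft(): [4]
popright(): []
pushright(53): [53]
popleft(): []
pushleft(11): [11]
popright(): []

Answer: empty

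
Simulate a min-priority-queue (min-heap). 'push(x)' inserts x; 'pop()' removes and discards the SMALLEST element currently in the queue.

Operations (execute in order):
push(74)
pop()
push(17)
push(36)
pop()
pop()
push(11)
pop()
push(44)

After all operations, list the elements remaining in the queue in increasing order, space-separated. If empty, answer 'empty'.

Answer: 44

Derivation:
push(74): heap contents = [74]
pop() → 74: heap contents = []
push(17): heap contents = [17]
push(36): heap contents = [17, 36]
pop() → 17: heap contents = [36]
pop() → 36: heap contents = []
push(11): heap contents = [11]
pop() → 11: heap contents = []
push(44): heap contents = [44]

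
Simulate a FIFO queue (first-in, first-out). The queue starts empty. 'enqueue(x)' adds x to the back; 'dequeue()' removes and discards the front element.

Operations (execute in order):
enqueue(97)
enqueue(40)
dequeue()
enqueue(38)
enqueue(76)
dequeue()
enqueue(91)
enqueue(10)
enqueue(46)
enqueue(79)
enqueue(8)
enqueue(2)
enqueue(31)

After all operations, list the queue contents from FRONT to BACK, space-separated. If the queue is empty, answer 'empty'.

enqueue(97): [97]
enqueue(40): [97, 40]
dequeue(): [40]
enqueue(38): [40, 38]
enqueue(76): [40, 38, 76]
dequeue(): [38, 76]
enqueue(91): [38, 76, 91]
enqueue(10): [38, 76, 91, 10]
enqueue(46): [38, 76, 91, 10, 46]
enqueue(79): [38, 76, 91, 10, 46, 79]
enqueue(8): [38, 76, 91, 10, 46, 79, 8]
enqueue(2): [38, 76, 91, 10, 46, 79, 8, 2]
enqueue(31): [38, 76, 91, 10, 46, 79, 8, 2, 31]

Answer: 38 76 91 10 46 79 8 2 31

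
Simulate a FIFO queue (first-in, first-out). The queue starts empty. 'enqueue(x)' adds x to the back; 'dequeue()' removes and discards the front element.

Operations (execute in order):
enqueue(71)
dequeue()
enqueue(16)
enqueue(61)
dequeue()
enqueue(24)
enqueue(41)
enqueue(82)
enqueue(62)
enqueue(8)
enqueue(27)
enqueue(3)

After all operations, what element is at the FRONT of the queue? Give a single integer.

Answer: 61

Derivation:
enqueue(71): queue = [71]
dequeue(): queue = []
enqueue(16): queue = [16]
enqueue(61): queue = [16, 61]
dequeue(): queue = [61]
enqueue(24): queue = [61, 24]
enqueue(41): queue = [61, 24, 41]
enqueue(82): queue = [61, 24, 41, 82]
enqueue(62): queue = [61, 24, 41, 82, 62]
enqueue(8): queue = [61, 24, 41, 82, 62, 8]
enqueue(27): queue = [61, 24, 41, 82, 62, 8, 27]
enqueue(3): queue = [61, 24, 41, 82, 62, 8, 27, 3]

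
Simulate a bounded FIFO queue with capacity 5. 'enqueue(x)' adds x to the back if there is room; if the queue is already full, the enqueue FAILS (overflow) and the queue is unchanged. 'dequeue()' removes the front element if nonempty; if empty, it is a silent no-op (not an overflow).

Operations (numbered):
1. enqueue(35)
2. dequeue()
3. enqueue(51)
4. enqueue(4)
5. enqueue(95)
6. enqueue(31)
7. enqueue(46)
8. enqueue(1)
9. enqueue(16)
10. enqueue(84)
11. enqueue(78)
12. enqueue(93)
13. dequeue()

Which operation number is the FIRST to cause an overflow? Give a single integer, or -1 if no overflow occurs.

Answer: 8

Derivation:
1. enqueue(35): size=1
2. dequeue(): size=0
3. enqueue(51): size=1
4. enqueue(4): size=2
5. enqueue(95): size=3
6. enqueue(31): size=4
7. enqueue(46): size=5
8. enqueue(1): size=5=cap → OVERFLOW (fail)
9. enqueue(16): size=5=cap → OVERFLOW (fail)
10. enqueue(84): size=5=cap → OVERFLOW (fail)
11. enqueue(78): size=5=cap → OVERFLOW (fail)
12. enqueue(93): size=5=cap → OVERFLOW (fail)
13. dequeue(): size=4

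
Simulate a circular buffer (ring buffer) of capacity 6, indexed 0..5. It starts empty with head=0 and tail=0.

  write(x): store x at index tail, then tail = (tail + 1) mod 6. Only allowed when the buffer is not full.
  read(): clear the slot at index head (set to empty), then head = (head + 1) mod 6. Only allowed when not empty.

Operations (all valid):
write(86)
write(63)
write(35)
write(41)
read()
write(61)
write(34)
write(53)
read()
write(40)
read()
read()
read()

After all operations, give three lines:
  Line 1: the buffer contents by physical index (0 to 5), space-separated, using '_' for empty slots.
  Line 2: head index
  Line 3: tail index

write(86): buf=[86 _ _ _ _ _], head=0, tail=1, size=1
write(63): buf=[86 63 _ _ _ _], head=0, tail=2, size=2
write(35): buf=[86 63 35 _ _ _], head=0, tail=3, size=3
write(41): buf=[86 63 35 41 _ _], head=0, tail=4, size=4
read(): buf=[_ 63 35 41 _ _], head=1, tail=4, size=3
write(61): buf=[_ 63 35 41 61 _], head=1, tail=5, size=4
write(34): buf=[_ 63 35 41 61 34], head=1, tail=0, size=5
write(53): buf=[53 63 35 41 61 34], head=1, tail=1, size=6
read(): buf=[53 _ 35 41 61 34], head=2, tail=1, size=5
write(40): buf=[53 40 35 41 61 34], head=2, tail=2, size=6
read(): buf=[53 40 _ 41 61 34], head=3, tail=2, size=5
read(): buf=[53 40 _ _ 61 34], head=4, tail=2, size=4
read(): buf=[53 40 _ _ _ 34], head=5, tail=2, size=3

Answer: 53 40 _ _ _ 34
5
2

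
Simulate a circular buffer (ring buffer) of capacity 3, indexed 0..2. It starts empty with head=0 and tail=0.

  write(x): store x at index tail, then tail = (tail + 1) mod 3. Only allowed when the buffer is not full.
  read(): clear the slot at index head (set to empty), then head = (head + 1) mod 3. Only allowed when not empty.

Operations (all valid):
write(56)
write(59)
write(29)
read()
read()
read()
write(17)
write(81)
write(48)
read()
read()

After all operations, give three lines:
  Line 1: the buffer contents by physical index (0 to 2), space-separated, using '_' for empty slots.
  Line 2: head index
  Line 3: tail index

Answer: _ _ 48
2
0

Derivation:
write(56): buf=[56 _ _], head=0, tail=1, size=1
write(59): buf=[56 59 _], head=0, tail=2, size=2
write(29): buf=[56 59 29], head=0, tail=0, size=3
read(): buf=[_ 59 29], head=1, tail=0, size=2
read(): buf=[_ _ 29], head=2, tail=0, size=1
read(): buf=[_ _ _], head=0, tail=0, size=0
write(17): buf=[17 _ _], head=0, tail=1, size=1
write(81): buf=[17 81 _], head=0, tail=2, size=2
write(48): buf=[17 81 48], head=0, tail=0, size=3
read(): buf=[_ 81 48], head=1, tail=0, size=2
read(): buf=[_ _ 48], head=2, tail=0, size=1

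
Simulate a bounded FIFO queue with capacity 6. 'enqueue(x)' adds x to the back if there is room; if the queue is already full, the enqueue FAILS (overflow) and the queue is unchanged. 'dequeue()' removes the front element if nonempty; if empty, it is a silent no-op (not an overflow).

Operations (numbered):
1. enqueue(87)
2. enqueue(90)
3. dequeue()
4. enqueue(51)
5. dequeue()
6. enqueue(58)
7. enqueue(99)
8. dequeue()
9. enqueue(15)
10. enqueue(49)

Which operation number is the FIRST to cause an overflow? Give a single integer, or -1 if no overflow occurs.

1. enqueue(87): size=1
2. enqueue(90): size=2
3. dequeue(): size=1
4. enqueue(51): size=2
5. dequeue(): size=1
6. enqueue(58): size=2
7. enqueue(99): size=3
8. dequeue(): size=2
9. enqueue(15): size=3
10. enqueue(49): size=4

Answer: -1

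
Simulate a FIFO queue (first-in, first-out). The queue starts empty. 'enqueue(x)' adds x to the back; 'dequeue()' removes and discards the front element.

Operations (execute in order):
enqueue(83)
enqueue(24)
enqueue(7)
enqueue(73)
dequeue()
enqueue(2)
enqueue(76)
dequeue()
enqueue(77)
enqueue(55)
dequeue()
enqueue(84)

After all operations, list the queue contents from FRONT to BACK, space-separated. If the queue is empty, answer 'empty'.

Answer: 73 2 76 77 55 84

Derivation:
enqueue(83): [83]
enqueue(24): [83, 24]
enqueue(7): [83, 24, 7]
enqueue(73): [83, 24, 7, 73]
dequeue(): [24, 7, 73]
enqueue(2): [24, 7, 73, 2]
enqueue(76): [24, 7, 73, 2, 76]
dequeue(): [7, 73, 2, 76]
enqueue(77): [7, 73, 2, 76, 77]
enqueue(55): [7, 73, 2, 76, 77, 55]
dequeue(): [73, 2, 76, 77, 55]
enqueue(84): [73, 2, 76, 77, 55, 84]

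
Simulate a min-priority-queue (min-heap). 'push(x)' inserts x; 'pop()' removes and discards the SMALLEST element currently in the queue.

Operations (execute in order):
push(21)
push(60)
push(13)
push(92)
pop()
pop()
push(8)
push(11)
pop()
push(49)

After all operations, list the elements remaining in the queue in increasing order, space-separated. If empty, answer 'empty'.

Answer: 11 49 60 92

Derivation:
push(21): heap contents = [21]
push(60): heap contents = [21, 60]
push(13): heap contents = [13, 21, 60]
push(92): heap contents = [13, 21, 60, 92]
pop() → 13: heap contents = [21, 60, 92]
pop() → 21: heap contents = [60, 92]
push(8): heap contents = [8, 60, 92]
push(11): heap contents = [8, 11, 60, 92]
pop() → 8: heap contents = [11, 60, 92]
push(49): heap contents = [11, 49, 60, 92]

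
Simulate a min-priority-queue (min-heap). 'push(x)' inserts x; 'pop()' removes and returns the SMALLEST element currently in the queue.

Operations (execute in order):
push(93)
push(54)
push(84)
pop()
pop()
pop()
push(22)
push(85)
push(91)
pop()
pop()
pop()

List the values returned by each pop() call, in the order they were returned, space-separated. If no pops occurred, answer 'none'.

Answer: 54 84 93 22 85 91

Derivation:
push(93): heap contents = [93]
push(54): heap contents = [54, 93]
push(84): heap contents = [54, 84, 93]
pop() → 54: heap contents = [84, 93]
pop() → 84: heap contents = [93]
pop() → 93: heap contents = []
push(22): heap contents = [22]
push(85): heap contents = [22, 85]
push(91): heap contents = [22, 85, 91]
pop() → 22: heap contents = [85, 91]
pop() → 85: heap contents = [91]
pop() → 91: heap contents = []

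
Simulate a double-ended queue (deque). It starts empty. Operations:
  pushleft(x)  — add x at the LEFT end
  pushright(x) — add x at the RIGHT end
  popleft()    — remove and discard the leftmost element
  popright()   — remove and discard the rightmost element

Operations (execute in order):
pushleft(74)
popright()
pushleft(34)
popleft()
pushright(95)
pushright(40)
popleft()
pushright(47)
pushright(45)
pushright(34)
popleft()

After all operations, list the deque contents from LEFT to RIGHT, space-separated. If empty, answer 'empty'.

pushleft(74): [74]
popright(): []
pushleft(34): [34]
popleft(): []
pushright(95): [95]
pushright(40): [95, 40]
popleft(): [40]
pushright(47): [40, 47]
pushright(45): [40, 47, 45]
pushright(34): [40, 47, 45, 34]
popleft(): [47, 45, 34]

Answer: 47 45 34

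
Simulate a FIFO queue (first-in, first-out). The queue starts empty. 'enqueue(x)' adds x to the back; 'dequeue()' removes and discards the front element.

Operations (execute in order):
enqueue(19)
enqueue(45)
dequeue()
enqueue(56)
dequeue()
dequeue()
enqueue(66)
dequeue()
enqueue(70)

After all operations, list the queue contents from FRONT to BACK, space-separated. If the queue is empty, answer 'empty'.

enqueue(19): [19]
enqueue(45): [19, 45]
dequeue(): [45]
enqueue(56): [45, 56]
dequeue(): [56]
dequeue(): []
enqueue(66): [66]
dequeue(): []
enqueue(70): [70]

Answer: 70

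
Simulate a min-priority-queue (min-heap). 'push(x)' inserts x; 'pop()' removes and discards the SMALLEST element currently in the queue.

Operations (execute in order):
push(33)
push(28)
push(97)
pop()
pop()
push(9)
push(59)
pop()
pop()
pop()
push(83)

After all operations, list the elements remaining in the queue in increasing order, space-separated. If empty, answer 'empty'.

Answer: 83

Derivation:
push(33): heap contents = [33]
push(28): heap contents = [28, 33]
push(97): heap contents = [28, 33, 97]
pop() → 28: heap contents = [33, 97]
pop() → 33: heap contents = [97]
push(9): heap contents = [9, 97]
push(59): heap contents = [9, 59, 97]
pop() → 9: heap contents = [59, 97]
pop() → 59: heap contents = [97]
pop() → 97: heap contents = []
push(83): heap contents = [83]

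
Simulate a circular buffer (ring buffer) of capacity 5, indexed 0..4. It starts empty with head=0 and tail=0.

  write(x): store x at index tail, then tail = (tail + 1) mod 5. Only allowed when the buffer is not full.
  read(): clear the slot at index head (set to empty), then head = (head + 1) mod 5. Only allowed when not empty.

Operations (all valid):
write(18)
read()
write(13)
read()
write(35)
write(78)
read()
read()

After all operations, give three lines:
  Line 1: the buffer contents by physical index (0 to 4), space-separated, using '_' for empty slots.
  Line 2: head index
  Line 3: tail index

write(18): buf=[18 _ _ _ _], head=0, tail=1, size=1
read(): buf=[_ _ _ _ _], head=1, tail=1, size=0
write(13): buf=[_ 13 _ _ _], head=1, tail=2, size=1
read(): buf=[_ _ _ _ _], head=2, tail=2, size=0
write(35): buf=[_ _ 35 _ _], head=2, tail=3, size=1
write(78): buf=[_ _ 35 78 _], head=2, tail=4, size=2
read(): buf=[_ _ _ 78 _], head=3, tail=4, size=1
read(): buf=[_ _ _ _ _], head=4, tail=4, size=0

Answer: _ _ _ _ _
4
4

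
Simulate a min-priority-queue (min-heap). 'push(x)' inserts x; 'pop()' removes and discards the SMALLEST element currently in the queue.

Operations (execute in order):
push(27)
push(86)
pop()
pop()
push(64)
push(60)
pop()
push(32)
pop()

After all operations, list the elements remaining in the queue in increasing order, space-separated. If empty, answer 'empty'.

Answer: 64

Derivation:
push(27): heap contents = [27]
push(86): heap contents = [27, 86]
pop() → 27: heap contents = [86]
pop() → 86: heap contents = []
push(64): heap contents = [64]
push(60): heap contents = [60, 64]
pop() → 60: heap contents = [64]
push(32): heap contents = [32, 64]
pop() → 32: heap contents = [64]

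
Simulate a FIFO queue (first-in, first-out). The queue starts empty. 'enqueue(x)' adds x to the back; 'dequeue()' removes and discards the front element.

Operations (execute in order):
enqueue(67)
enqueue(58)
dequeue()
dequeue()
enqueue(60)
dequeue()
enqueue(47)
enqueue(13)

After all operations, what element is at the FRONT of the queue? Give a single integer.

enqueue(67): queue = [67]
enqueue(58): queue = [67, 58]
dequeue(): queue = [58]
dequeue(): queue = []
enqueue(60): queue = [60]
dequeue(): queue = []
enqueue(47): queue = [47]
enqueue(13): queue = [47, 13]

Answer: 47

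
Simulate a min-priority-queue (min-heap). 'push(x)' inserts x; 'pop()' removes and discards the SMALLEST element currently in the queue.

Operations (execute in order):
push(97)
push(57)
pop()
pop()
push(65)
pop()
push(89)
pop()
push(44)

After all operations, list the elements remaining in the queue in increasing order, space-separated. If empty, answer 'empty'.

Answer: 44

Derivation:
push(97): heap contents = [97]
push(57): heap contents = [57, 97]
pop() → 57: heap contents = [97]
pop() → 97: heap contents = []
push(65): heap contents = [65]
pop() → 65: heap contents = []
push(89): heap contents = [89]
pop() → 89: heap contents = []
push(44): heap contents = [44]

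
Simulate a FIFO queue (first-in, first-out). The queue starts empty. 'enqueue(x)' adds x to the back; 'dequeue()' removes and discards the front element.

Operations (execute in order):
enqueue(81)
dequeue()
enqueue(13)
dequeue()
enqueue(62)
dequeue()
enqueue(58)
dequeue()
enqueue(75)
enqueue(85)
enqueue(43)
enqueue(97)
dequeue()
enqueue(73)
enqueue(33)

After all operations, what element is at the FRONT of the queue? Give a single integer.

enqueue(81): queue = [81]
dequeue(): queue = []
enqueue(13): queue = [13]
dequeue(): queue = []
enqueue(62): queue = [62]
dequeue(): queue = []
enqueue(58): queue = [58]
dequeue(): queue = []
enqueue(75): queue = [75]
enqueue(85): queue = [75, 85]
enqueue(43): queue = [75, 85, 43]
enqueue(97): queue = [75, 85, 43, 97]
dequeue(): queue = [85, 43, 97]
enqueue(73): queue = [85, 43, 97, 73]
enqueue(33): queue = [85, 43, 97, 73, 33]

Answer: 85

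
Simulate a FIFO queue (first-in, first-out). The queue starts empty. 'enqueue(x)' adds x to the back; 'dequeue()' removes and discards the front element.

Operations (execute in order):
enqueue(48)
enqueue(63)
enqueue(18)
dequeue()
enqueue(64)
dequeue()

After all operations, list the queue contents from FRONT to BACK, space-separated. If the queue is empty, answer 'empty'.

enqueue(48): [48]
enqueue(63): [48, 63]
enqueue(18): [48, 63, 18]
dequeue(): [63, 18]
enqueue(64): [63, 18, 64]
dequeue(): [18, 64]

Answer: 18 64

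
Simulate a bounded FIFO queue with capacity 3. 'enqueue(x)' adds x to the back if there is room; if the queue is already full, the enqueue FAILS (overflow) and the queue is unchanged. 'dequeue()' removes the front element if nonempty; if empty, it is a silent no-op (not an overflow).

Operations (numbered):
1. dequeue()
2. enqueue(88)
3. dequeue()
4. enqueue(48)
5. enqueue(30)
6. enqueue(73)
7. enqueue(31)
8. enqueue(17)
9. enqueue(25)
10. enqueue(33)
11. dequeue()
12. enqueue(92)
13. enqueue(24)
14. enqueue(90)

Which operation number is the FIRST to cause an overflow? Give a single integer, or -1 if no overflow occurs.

Answer: 7

Derivation:
1. dequeue(): empty, no-op, size=0
2. enqueue(88): size=1
3. dequeue(): size=0
4. enqueue(48): size=1
5. enqueue(30): size=2
6. enqueue(73): size=3
7. enqueue(31): size=3=cap → OVERFLOW (fail)
8. enqueue(17): size=3=cap → OVERFLOW (fail)
9. enqueue(25): size=3=cap → OVERFLOW (fail)
10. enqueue(33): size=3=cap → OVERFLOW (fail)
11. dequeue(): size=2
12. enqueue(92): size=3
13. enqueue(24): size=3=cap → OVERFLOW (fail)
14. enqueue(90): size=3=cap → OVERFLOW (fail)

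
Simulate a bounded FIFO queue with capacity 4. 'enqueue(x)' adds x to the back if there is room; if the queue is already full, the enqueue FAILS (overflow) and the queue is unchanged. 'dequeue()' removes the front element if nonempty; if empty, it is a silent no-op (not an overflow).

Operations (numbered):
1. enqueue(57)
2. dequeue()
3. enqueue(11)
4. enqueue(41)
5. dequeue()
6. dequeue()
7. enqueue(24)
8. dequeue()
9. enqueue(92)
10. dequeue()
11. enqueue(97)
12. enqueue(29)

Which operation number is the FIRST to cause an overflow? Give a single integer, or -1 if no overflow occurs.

Answer: -1

Derivation:
1. enqueue(57): size=1
2. dequeue(): size=0
3. enqueue(11): size=1
4. enqueue(41): size=2
5. dequeue(): size=1
6. dequeue(): size=0
7. enqueue(24): size=1
8. dequeue(): size=0
9. enqueue(92): size=1
10. dequeue(): size=0
11. enqueue(97): size=1
12. enqueue(29): size=2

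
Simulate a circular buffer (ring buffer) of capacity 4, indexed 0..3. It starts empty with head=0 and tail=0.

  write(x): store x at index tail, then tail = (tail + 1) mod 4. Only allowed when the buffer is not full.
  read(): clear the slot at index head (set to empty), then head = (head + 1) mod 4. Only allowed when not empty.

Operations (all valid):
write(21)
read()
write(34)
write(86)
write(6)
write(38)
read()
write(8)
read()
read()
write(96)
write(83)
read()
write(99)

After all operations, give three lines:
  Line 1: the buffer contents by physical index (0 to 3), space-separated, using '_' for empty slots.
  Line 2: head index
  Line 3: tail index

write(21): buf=[21 _ _ _], head=0, tail=1, size=1
read(): buf=[_ _ _ _], head=1, tail=1, size=0
write(34): buf=[_ 34 _ _], head=1, tail=2, size=1
write(86): buf=[_ 34 86 _], head=1, tail=3, size=2
write(6): buf=[_ 34 86 6], head=1, tail=0, size=3
write(38): buf=[38 34 86 6], head=1, tail=1, size=4
read(): buf=[38 _ 86 6], head=2, tail=1, size=3
write(8): buf=[38 8 86 6], head=2, tail=2, size=4
read(): buf=[38 8 _ 6], head=3, tail=2, size=3
read(): buf=[38 8 _ _], head=0, tail=2, size=2
write(96): buf=[38 8 96 _], head=0, tail=3, size=3
write(83): buf=[38 8 96 83], head=0, tail=0, size=4
read(): buf=[_ 8 96 83], head=1, tail=0, size=3
write(99): buf=[99 8 96 83], head=1, tail=1, size=4

Answer: 99 8 96 83
1
1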